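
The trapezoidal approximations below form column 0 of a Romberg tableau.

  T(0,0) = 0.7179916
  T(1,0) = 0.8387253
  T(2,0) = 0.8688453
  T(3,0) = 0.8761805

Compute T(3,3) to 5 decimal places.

Richardson extrapolation on the trapezoidal column (denominator 4−1=3):
T(1,1) = 0.8387253 + (0.8387253 − 0.7179916)/3 = 0.8789699
T(2,1) = 0.8688453 + (0.8688453 − 0.8387253)/3 = 0.8788853
T(3,1) = (4·0.8761805 − 0.8688453) / 3 = 0.8786256
T(2,2) = (16·0.8788853 − 0.8789699) / 15 = 0.8788797
T(3,2) = (16·0.8786256 − 0.8788853) / 15 = 0.8786083
T(3,3) = (64·0.8786083 − 0.8788797) / 63 = 0.8786040

0.87860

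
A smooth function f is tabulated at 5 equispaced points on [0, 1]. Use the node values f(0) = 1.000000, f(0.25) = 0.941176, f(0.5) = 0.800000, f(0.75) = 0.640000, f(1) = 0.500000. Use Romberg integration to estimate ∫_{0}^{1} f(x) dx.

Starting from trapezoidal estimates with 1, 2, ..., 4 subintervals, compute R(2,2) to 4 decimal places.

0.7855

R(0,0) (trapezoid, 1 panel, h=1.0000): 0.750000
R(1,0) (trapezoid, 2 panels, h=0.5000): 0.775000
R(2,0) (trapezoid, 4 panels, h=0.2500): 0.782794
R(1,1) = 0.775000 + (0.775000 − 0.750000)/3 = 0.783333
R(2,1) = 0.782794 + (0.782794 − 0.775000)/3 = 0.785392
R(2,2) = 0.785392 + (0.785392 − 0.783333)/15 = 0.785529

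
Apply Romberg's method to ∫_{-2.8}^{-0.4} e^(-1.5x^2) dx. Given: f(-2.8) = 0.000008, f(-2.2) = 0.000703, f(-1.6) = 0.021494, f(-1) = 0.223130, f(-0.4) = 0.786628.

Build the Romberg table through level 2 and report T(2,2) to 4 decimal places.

T(0,0) (trapezoid, 1 panel, h=2.4000): 0.943963
T(1,0) (trapezoid, 2 panels, h=1.2000): 0.497774
T(2,0) (trapezoid, 4 panels, h=0.6000): 0.383187
T(1,1) = 0.497774 + (0.497774 − 0.943963)/3 = 0.349044
T(2,1) = 0.383187 + (0.383187 − 0.497774)/3 = 0.344991
T(2,2) = 0.344991 + (0.344991 − 0.349044)/15 = 0.344721

0.3447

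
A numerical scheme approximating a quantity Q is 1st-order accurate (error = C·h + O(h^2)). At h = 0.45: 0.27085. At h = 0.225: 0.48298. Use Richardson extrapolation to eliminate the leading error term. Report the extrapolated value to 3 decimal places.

The leading error scales as h; refining by a factor of 2 reduces it by 2^1 = 2.
Extrapolated value = (2·A(h/2) − A(h)) / (2 − 1)
= (2·0.48298 − 0.27085) / 1
= 0.69511 / 1 = 0.69511

0.695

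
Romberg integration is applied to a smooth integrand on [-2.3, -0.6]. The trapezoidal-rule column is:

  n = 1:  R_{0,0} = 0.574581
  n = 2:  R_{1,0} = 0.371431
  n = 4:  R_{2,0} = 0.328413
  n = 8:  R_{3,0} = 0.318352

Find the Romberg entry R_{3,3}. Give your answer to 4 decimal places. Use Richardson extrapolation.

Richardson extrapolation on the trapezoidal column (denominator 4−1=3):
R_{1,1} = (4·0.371431 − 0.574581) / 3 = 0.303714
R_{2,1} = (4·0.328413 − 0.371431) / 3 = 0.314074
R_{3,1} = (4·0.318352 − 0.328413) / 3 = 0.314998
R_{2,2} = 0.314074 + (0.314074 − 0.303714)/15 = 0.314765
R_{3,2} = (16·0.314998 − 0.314074) / 15 = 0.315060
R_{3,3} = (64·0.315060 − 0.314765) / 63 = 0.315065

0.3151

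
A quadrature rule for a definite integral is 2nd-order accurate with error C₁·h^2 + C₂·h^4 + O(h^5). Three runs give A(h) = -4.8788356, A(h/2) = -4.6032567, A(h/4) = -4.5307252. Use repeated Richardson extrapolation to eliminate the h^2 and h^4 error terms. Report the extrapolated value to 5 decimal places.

-4.50622

First eliminate the h^2 term (factor 2^2 = 4):
  B₁ = (4·(-4.6032567) − (-4.8788356))/3 = -4.5113971
  B₂ = (4·(-4.5307252) − (-4.6032567))/3 = -4.5065480
Then eliminate the h^4 term (factor 2^4 = 16):
  (16·(-4.5065480) − (-4.5113971))/15 = -4.5062247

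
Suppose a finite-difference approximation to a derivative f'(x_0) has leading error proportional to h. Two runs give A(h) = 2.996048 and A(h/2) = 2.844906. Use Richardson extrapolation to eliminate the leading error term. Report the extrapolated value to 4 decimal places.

2.6938

The leading error scales as h; refining by a factor of 2 reduces it by 2^1 = 2.
Extrapolated value = (2·A(h/2) − A(h)) / (2 − 1)
= (2·2.844906 − 2.996048) / 1
= 2.693764 / 1 = 2.693764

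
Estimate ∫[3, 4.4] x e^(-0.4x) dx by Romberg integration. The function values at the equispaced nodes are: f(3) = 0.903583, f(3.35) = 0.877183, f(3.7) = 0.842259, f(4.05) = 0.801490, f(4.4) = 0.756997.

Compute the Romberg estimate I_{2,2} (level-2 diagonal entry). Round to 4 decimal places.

1.1736

I_{0,0} (trapezoid, 1 panel, h=1.4000): 1.162406
I_{1,0} (trapezoid, 2 panels, h=0.7000): 1.170784
I_{2,0} (trapezoid, 4 panels, h=0.3500): 1.172928
I_{1,1} = 1.170784 + (1.170784 − 1.162406)/3 = 1.173577
I_{2,1} = 1.172928 + (1.172928 − 1.170784)/3 = 1.173643
I_{2,2} = 1.173643 + (1.173643 − 1.173577)/15 = 1.173647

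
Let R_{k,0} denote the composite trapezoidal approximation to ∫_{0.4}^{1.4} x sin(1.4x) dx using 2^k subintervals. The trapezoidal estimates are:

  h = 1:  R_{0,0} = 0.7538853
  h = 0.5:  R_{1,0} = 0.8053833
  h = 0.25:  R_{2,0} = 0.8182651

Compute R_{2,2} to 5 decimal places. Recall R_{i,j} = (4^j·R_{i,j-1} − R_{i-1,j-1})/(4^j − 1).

Richardson extrapolation on the trapezoidal column (denominator 4−1=3):
R_{1,1} = 0.8053833 + (0.8053833 − 0.7538853)/3 = 0.8225493
R_{2,1} = 0.8182651 + (0.8182651 − 0.8053833)/3 = 0.8225590
R_{2,2} = (16·0.8225590 − 0.8225493) / 15 = 0.8225596
(Column j=1 coincides with Simpson's rule on the same nodes.)

0.82256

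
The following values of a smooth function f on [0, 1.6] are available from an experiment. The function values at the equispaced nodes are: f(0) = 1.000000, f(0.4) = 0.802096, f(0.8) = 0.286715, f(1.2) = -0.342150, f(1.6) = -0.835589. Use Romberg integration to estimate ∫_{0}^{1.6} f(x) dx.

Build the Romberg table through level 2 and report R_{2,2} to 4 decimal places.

0.3433

R_{0,0} (trapezoid, 1 panel, h=1.6000): 0.131529
R_{1,0} (trapezoid, 2 panels, h=0.8000): 0.295136
R_{2,0} (trapezoid, 4 panels, h=0.4000): 0.331547
R_{1,1} = 0.295136 + (0.295136 − 0.131529)/3 = 0.349672
R_{2,1} = 0.331547 + (0.331547 − 0.295136)/3 = 0.343684
R_{2,2} = 0.343684 + (0.343684 − 0.349672)/15 = 0.343285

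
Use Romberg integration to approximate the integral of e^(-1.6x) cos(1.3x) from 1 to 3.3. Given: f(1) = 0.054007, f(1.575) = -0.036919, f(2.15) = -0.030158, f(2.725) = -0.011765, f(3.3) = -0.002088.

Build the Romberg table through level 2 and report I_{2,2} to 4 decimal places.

-0.0398

I_{0,0} (trapezoid, 1 panel, h=2.3000): 0.059707
I_{1,0} (trapezoid, 2 panels, h=1.1500): -0.004828
I_{2,0} (trapezoid, 4 panels, h=0.5750): -0.030407
I_{1,1} = -0.004828 + (-0.004828 − 0.059707)/3 = -0.026340
I_{2,1} = -0.030407 + (-0.030407 − (-0.004828))/3 = -0.038933
I_{2,2} = -0.038933 + (-0.038933 − (-0.026340))/15 = -0.039773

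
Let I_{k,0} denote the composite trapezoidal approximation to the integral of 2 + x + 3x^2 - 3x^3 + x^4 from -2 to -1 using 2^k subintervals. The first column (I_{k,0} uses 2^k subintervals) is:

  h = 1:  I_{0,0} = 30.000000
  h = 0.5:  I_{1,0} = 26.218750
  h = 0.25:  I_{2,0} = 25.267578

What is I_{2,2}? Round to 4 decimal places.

24.9500

Richardson extrapolation on the trapezoidal column (denominator 4−1=3):
I_{1,1} = (4·26.218750 − 30.000000) / 3 = 24.958333
I_{2,1} = 25.267578 + (25.267578 − 26.218750)/3 = 24.950521
I_{2,2} = 24.950521 + (24.950521 − 24.958333)/15 = 24.950000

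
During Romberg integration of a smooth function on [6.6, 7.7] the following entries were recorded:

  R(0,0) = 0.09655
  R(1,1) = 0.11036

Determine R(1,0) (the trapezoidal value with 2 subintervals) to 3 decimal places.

From R(1,1) = (4·R(1,0) − R(0,0))/3, solve for R(1,0):
4·R(1,0) = 3·0.11036 + 0.09655 = 0.42763
R(1,0) = 0.10691

0.107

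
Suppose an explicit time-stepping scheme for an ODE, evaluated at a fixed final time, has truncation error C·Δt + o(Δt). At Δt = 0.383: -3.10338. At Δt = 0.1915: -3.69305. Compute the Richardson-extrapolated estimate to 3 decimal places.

-4.283

The leading error scales as Δt; refining by a factor of 2 reduces it by 2^1 = 2.
Extrapolated value = (2·A(Δt/2) − A(Δt)) / (2 − 1)
= (2·(-3.69305) − (-3.10338)) / 1
= -4.28272 / 1 = -4.28272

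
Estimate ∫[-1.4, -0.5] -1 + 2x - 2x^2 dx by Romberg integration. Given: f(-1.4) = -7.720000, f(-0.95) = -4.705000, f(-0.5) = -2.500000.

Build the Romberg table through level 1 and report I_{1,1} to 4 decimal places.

I_{0,0} (trapezoid, 1 panel, h=0.9000): -4.599000
I_{1,0} (trapezoid, 2 panels, h=0.4500): -4.416750
I_{1,1} = -4.416750 + (-4.416750 − (-4.599000))/3 = -4.356000

-4.3560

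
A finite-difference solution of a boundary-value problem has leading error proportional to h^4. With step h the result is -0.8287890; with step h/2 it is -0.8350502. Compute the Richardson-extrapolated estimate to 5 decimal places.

-0.83547

The leading error scales as h^4; refining by a factor of 2 reduces it by 2^4 = 16.
Extrapolated value = (16·A(h/2) − A(h)) / (16 − 1)
= (16·(-0.8350502) − (-0.8287890)) / 15
= -12.5320142 / 15 = -0.8354676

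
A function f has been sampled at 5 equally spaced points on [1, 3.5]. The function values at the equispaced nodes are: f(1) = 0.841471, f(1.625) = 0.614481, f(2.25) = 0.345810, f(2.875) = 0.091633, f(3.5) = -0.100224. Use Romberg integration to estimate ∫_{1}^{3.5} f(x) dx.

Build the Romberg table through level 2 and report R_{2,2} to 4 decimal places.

0.8871

R_{0,0} (trapezoid, 1 panel, h=2.5000): 0.926559
R_{1,0} (trapezoid, 2 panels, h=1.2500): 0.895542
R_{2,0} (trapezoid, 4 panels, h=0.6250): 0.889092
R_{1,1} = 0.895542 + (0.895542 − 0.926559)/3 = 0.885203
R_{2,1} = 0.889092 + (0.889092 − 0.895542)/3 = 0.886942
R_{2,2} = 0.886942 + (0.886942 − 0.885203)/15 = 0.887058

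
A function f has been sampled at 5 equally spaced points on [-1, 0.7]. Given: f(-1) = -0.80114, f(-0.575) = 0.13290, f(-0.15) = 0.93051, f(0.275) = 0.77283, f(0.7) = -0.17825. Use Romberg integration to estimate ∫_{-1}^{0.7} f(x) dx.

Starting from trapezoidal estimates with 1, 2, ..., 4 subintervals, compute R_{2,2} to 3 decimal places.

R_{0,0} (trapezoid, 1 panel, h=1.7000): -0.83248
R_{1,0} (trapezoid, 2 panels, h=0.8500): 0.37469
R_{2,0} (trapezoid, 4 panels, h=0.4250): 0.57228
R_{1,1} = 0.37469 + (0.37469 − (-0.83248))/3 = 0.77708
R_{2,1} = 0.57228 + (0.57228 − 0.37469)/3 = 0.63814
R_{2,2} = 0.63814 + (0.63814 − 0.77708)/15 = 0.62888

0.629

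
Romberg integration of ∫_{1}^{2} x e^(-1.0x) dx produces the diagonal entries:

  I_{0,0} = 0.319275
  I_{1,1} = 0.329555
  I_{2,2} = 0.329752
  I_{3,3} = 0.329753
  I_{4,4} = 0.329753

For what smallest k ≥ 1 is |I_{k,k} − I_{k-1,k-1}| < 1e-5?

|I_{1,1} − I_{0,0}| = 0.010280 ≥ 1e-5
|I_{2,2} − I_{1,1}| = 0.000197 ≥ 1e-5
|I_{3,3} − I_{2,2}| = 0.000001 < 1e-5

k = 3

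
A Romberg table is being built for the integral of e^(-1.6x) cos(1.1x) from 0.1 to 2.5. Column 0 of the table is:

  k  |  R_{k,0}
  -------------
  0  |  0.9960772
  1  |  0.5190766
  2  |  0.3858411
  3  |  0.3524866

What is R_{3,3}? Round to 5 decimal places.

Richardson extrapolation on the trapezoidal column (denominator 4−1=3):
R_{1,1} = 0.5190766 + (0.5190766 − 0.9960772)/3 = 0.3600764
R_{2,1} = 0.3858411 + (0.3858411 − 0.5190766)/3 = 0.3414293
R_{3,1} = 0.3524866 + (0.3524866 − 0.3858411)/3 = 0.3413684
R_{2,2} = (16·0.3414293 − 0.3600764) / 15 = 0.3401862
R_{3,2} = 0.3413684 + (0.3413684 − 0.3414293)/15 = 0.3413643
R_{3,3} = 0.3413643 + (0.3413643 − 0.3401862)/63 = 0.3413830

0.34138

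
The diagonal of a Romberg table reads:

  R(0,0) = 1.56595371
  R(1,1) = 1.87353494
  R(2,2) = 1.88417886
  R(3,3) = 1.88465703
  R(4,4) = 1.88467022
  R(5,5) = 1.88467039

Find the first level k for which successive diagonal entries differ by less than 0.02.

k = 2

|R(1,1) − R(0,0)| = 0.30758123 ≥ 0.02
|R(2,2) − R(1,1)| = 0.01064392 < 0.02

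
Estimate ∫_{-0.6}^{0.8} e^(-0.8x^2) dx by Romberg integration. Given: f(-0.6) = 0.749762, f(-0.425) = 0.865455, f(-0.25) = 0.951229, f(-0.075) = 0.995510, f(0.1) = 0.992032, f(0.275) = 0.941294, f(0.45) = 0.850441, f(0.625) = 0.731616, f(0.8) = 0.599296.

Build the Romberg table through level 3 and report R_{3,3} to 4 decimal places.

1.2292

R_{0,0} (trapezoid, 1 panel, h=1.4000): 0.944341
R_{1,0} (trapezoid, 2 panels, h=0.7000): 1.166593
R_{2,0} (trapezoid, 4 panels, h=0.3500): 1.213881
R_{3,0} (trapezoid, 8 panels, h=0.1750): 1.225369
R_{1,1} = 1.166593 + (1.166593 − 0.944341)/3 = 1.240677
R_{2,1} = 1.213881 + (1.213881 − 1.166593)/3 = 1.229644
R_{3,1} = 1.225369 + (1.225369 − 1.213881)/3 = 1.229198
R_{2,2} = 1.229644 + (1.229644 − 1.240677)/15 = 1.228908
R_{3,2} = 1.229198 + (1.229198 − 1.229644)/15 = 1.229168
R_{3,3} = 1.229168 + (1.229168 − 1.228908)/63 = 1.229172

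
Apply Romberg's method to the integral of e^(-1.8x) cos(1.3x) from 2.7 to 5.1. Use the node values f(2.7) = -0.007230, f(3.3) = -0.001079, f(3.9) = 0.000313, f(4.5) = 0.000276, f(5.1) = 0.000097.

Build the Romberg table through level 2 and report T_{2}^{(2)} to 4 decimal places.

T_{0}^{(0)} (trapezoid, 1 panel, h=2.4000): -0.008560
T_{1}^{(0)} (trapezoid, 2 panels, h=1.2000): -0.003904
T_{2}^{(0)} (trapezoid, 4 panels, h=0.6000): -0.002434
T_{1}^{(1)} = -0.003904 + (-0.003904 − (-0.008560))/3 = -0.002352
T_{2}^{(1)} = -0.002434 + (-0.002434 − (-0.003904))/3 = -0.001944
T_{2}^{(2)} = -0.001944 + (-0.001944 − (-0.002352))/15 = -0.001917

-0.0019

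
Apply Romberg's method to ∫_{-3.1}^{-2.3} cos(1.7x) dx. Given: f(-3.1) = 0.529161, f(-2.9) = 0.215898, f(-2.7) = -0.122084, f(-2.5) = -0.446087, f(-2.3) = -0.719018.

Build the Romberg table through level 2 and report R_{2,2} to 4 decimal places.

-0.0903

R_{0,0} (trapezoid, 1 panel, h=0.8000): -0.075943
R_{1,0} (trapezoid, 2 panels, h=0.4000): -0.086805
R_{2,0} (trapezoid, 4 panels, h=0.2000): -0.089440
R_{1,1} = -0.086805 + (-0.086805 − (-0.075943))/3 = -0.090426
R_{2,1} = -0.089440 + (-0.089440 − (-0.086805))/3 = -0.090318
R_{2,2} = -0.090318 + (-0.090318 − (-0.090426))/15 = -0.090311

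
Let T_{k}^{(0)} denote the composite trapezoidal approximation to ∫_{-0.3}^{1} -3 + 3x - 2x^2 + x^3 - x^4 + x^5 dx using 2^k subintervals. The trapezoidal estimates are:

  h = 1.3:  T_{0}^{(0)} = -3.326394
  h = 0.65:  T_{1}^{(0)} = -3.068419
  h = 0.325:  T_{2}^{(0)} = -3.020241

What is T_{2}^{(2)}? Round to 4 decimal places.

Richardson extrapolation on the trapezoidal column (denominator 4−1=3):
T_{1}^{(1)} = -3.068419 + (-3.068419 − (-3.326394))/3 = -2.982427
T_{2}^{(1)} = -3.020241 + (-3.020241 − (-3.068419))/3 = -3.004182
T_{2}^{(2)} = -3.004182 + (-3.004182 − (-2.982427))/15 = -3.005632

-3.0056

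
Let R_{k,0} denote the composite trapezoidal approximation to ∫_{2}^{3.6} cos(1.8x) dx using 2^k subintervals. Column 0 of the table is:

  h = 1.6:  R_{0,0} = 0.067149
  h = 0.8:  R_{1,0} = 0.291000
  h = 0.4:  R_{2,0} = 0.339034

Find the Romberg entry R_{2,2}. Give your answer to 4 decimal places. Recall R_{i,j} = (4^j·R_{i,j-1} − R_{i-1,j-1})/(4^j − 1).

0.3543

Richardson extrapolation on the trapezoidal column (denominator 4−1=3):
R_{1,1} = (4·0.291000 − 0.067149) / 3 = 0.365617
R_{2,1} = 0.339034 + (0.339034 − 0.291000)/3 = 0.355045
R_{2,2} = (16·0.355045 − 0.365617) / 15 = 0.354340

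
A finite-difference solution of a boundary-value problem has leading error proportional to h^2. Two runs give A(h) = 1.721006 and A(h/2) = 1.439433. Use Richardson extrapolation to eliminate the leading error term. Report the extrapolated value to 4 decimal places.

1.3456

The leading error scales as h^2; refining by a factor of 2 reduces it by 2^2 = 4.
Extrapolated value = (4·A(h/2) − A(h)) / (4 − 1)
= (4·1.439433 − 1.721006) / 3
= 4.036726 / 3 = 1.345575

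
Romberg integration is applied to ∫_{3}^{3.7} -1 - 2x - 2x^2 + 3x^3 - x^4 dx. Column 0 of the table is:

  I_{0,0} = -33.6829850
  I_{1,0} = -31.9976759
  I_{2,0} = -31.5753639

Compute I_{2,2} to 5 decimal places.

-31.43451

I_{1,1} = -31.9976759 + (-31.9976759 − (-33.6829850))/3 = -31.4359062
I_{2,1} = -31.5753639 + (-31.5753639 − (-31.9976759))/3 = -31.4345932
I_{2,2} = -31.4345932 + (-31.4345932 − (-31.4359062))/15 = -31.4345057
(Column j=1 coincides with Simpson's rule on the same nodes.)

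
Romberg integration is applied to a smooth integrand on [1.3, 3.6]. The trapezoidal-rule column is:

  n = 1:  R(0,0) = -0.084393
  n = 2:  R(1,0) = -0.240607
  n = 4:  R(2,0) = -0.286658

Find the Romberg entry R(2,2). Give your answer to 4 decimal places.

Richardson extrapolation on the trapezoidal column (denominator 4−1=3):
R(1,1) = -0.240607 + (-0.240607 − (-0.084393))/3 = -0.292678
R(2,1) = -0.286658 + (-0.286658 − (-0.240607))/3 = -0.302008
R(2,2) = (16·(-0.302008) − (-0.292678)) / 15 = -0.302630

-0.3026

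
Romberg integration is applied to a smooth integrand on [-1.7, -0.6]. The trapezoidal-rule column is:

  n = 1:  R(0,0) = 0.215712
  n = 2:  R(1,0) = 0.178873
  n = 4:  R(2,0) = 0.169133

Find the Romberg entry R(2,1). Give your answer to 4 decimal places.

R(2,1) = (4·0.169133 − 0.178873) / 3 = 0.165886
(Column j=1 coincides with Simpson's rule on the same nodes.)

0.1659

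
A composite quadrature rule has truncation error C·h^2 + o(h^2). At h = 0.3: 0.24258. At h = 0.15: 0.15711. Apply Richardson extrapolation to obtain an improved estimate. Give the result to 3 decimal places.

The leading error scales as h^2; refining by a factor of 2 reduces it by 2^2 = 4.
Extrapolated value = (4·A(h/2) − A(h)) / (4 − 1)
= (4·0.15711 − 0.24258) / 3
= 0.38586 / 3 = 0.12862

0.129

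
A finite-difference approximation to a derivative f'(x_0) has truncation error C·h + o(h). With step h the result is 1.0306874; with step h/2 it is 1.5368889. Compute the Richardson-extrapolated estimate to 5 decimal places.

The leading error scales as h; refining by a factor of 2 reduces it by 2^1 = 2.
Extrapolated value = (2·A(h/2) − A(h)) / (2 − 1)
= (2·1.5368889 − 1.0306874) / 1
= 2.0430904 / 1 = 2.0430904

2.04309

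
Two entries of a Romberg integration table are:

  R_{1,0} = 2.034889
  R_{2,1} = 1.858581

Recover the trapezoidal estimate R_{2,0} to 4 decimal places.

From R_{2,1} = (4·R_{2,0} − R_{1,0})/3, solve for R_{2,0}:
4·R_{2,0} = 3·1.858581 + 2.034889 = 7.610632
R_{2,0} = 1.902658

1.9027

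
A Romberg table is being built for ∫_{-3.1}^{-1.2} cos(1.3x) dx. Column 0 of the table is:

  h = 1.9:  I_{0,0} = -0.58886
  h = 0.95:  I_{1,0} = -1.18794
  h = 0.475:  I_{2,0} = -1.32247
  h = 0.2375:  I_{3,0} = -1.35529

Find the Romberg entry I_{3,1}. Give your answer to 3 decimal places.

-1.366

Richardson extrapolation on the trapezoidal column (denominator 4−1=3):
I_{3,1} = -1.35529 + (-1.35529 − (-1.32247))/3 = -1.36623
(Column j=1 coincides with Simpson's rule on the same nodes.)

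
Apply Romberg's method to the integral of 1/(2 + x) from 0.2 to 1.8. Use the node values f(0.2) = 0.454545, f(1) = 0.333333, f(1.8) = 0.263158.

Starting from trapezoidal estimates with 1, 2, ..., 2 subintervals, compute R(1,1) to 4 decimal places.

R(0,0) (trapezoid, 1 panel, h=1.6000): 0.574162
R(1,0) (trapezoid, 2 panels, h=0.8000): 0.553748
R(1,1) = 0.553748 + (0.553748 − 0.574162)/3 = 0.546943

0.5469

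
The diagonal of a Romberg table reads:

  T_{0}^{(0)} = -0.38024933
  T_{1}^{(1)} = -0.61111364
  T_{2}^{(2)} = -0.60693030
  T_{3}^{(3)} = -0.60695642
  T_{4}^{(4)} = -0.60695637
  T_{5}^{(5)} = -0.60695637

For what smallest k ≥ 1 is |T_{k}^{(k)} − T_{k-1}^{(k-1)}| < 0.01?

k = 2

|T_{1}^{(1)} − T_{0}^{(0)}| = 0.23086431 ≥ 0.01
|T_{2}^{(2)} − T_{1}^{(1)}| = 0.00418334 < 0.01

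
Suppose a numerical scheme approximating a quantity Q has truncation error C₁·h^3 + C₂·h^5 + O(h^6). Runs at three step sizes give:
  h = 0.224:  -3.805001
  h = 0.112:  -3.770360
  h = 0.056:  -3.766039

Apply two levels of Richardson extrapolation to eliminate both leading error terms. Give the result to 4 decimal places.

First eliminate the h^3 term (factor 2^3 = 8):
  B₁ = (8·(-3.770360) − (-3.805001))/7 = -3.765411
  B₂ = (8·(-3.766039) − (-3.770360))/7 = -3.765422
Then eliminate the h^5 term (factor 2^5 = 32):
  (32·(-3.765422) − (-3.765411))/31 = -3.765422

-3.7654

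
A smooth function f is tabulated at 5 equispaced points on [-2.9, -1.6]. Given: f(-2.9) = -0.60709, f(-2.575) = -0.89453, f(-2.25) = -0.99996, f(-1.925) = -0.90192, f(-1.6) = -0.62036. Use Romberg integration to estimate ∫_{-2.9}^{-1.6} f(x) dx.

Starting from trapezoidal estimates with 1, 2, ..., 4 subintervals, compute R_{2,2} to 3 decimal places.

-1.128

R_{0,0} (trapezoid, 1 panel, h=1.3000): -0.79784
R_{1,0} (trapezoid, 2 panels, h=0.6500): -1.04890
R_{2,0} (trapezoid, 4 panels, h=0.3250): -1.10829
R_{1,1} = -1.04890 + (-1.04890 − (-0.79784))/3 = -1.13259
R_{2,1} = -1.10829 + (-1.10829 − (-1.04890))/3 = -1.12809
R_{2,2} = -1.12809 + (-1.12809 − (-1.13259))/15 = -1.12779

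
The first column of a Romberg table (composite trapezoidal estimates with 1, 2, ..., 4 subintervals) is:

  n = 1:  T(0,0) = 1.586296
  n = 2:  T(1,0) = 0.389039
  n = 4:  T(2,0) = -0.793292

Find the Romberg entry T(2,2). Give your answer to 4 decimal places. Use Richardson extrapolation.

Richardson extrapolation on the trapezoidal column (denominator 4−1=3):
T(1,1) = (4·0.389039 − 1.586296) / 3 = -0.010047
T(2,1) = (4·(-0.793292) − 0.389039) / 3 = -1.187402
T(2,2) = -1.187402 + (-1.187402 − (-0.010047))/15 = -1.265892
(Column j=1 coincides with Simpson's rule on the same nodes.)

-1.2659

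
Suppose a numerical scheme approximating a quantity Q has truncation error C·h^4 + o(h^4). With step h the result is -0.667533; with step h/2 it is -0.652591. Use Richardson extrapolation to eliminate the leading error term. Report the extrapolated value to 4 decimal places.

Extrapolated value = (16·A(h/2) − A(h)) / (16 − 1)
= (16·(-0.652591) − (-0.667533)) / 15
= -9.773923 / 15 = -0.651595

-0.6516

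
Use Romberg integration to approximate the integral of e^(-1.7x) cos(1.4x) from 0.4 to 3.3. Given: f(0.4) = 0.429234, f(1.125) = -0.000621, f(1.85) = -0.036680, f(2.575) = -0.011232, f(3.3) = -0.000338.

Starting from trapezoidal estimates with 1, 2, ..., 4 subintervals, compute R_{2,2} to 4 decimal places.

R_{0,0} (trapezoid, 1 panel, h=2.9000): 0.621899
R_{1,0} (trapezoid, 2 panels, h=1.4500): 0.257764
R_{2,0} (trapezoid, 4 panels, h=0.7250): 0.120288
R_{1,1} = 0.257764 + (0.257764 − 0.621899)/3 = 0.136386
R_{2,1} = 0.120288 + (0.120288 − 0.257764)/3 = 0.074463
R_{2,2} = 0.074463 + (0.074463 − 0.136386)/15 = 0.070335

0.0703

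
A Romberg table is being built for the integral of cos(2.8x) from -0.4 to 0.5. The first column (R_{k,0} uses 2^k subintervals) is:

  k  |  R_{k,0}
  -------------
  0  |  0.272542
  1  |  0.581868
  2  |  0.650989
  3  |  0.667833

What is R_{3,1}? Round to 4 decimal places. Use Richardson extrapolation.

0.6734

Richardson extrapolation on the trapezoidal column (denominator 4−1=3):
R_{3,1} = 0.667833 + (0.667833 − 0.650989)/3 = 0.673448
(Column j=1 coincides with Simpson's rule on the same nodes.)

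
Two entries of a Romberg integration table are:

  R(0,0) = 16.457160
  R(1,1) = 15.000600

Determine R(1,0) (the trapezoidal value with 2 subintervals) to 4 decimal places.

From R(1,1) = (4·R(1,0) − R(0,0))/3, solve for R(1,0):
4·R(1,0) = 3·15.000600 + 16.457160 = 61.458960
R(1,0) = 15.364740

15.3647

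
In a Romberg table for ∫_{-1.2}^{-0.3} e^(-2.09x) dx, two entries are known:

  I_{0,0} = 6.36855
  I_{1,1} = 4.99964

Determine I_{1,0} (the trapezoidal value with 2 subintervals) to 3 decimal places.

From I_{1,1} = (4·I_{1,0} − I_{0,0})/3, solve for I_{1,0}:
4·I_{1,0} = 3·4.99964 + 6.36855 = 21.36747
I_{1,0} = 5.34187

5.342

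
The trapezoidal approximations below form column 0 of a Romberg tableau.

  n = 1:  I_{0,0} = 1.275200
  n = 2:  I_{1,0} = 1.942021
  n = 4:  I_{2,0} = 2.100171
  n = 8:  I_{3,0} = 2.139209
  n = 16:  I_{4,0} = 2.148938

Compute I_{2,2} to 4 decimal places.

I_{1,1} = (4·1.942021 − 1.275200) / 3 = 2.164295
I_{2,1} = 2.100171 + (2.100171 − 1.942021)/3 = 2.152888
I_{2,2} = 2.152888 + (2.152888 − 2.164295)/15 = 2.152128

2.1521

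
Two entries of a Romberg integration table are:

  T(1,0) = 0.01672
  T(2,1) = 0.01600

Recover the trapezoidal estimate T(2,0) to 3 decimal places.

From T(2,1) = (4·T(2,0) − T(1,0))/3, solve for T(2,0):
4·T(2,0) = 3·0.01600 + 0.01672 = 0.06472
T(2,0) = 0.01618

0.016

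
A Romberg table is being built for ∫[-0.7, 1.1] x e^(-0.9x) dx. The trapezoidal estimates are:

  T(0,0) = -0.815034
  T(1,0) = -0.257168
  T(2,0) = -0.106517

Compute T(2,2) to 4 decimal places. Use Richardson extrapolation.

-0.0553

Richardson extrapolation on the trapezoidal column (denominator 4−1=3):
T(1,1) = (4·(-0.257168) − (-0.815034)) / 3 = -0.071213
T(2,1) = -0.106517 + (-0.106517 − (-0.257168))/3 = -0.056300
T(2,2) = (16·(-0.056300) − (-0.071213)) / 15 = -0.055306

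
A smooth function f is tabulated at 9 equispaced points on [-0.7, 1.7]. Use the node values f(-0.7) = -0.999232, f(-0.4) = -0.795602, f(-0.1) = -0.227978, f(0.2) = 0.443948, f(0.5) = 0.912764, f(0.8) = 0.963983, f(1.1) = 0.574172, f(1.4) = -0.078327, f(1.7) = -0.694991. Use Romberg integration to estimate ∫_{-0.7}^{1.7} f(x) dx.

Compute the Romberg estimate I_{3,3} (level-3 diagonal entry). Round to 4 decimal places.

0.2959

I_{0,0} (trapezoid, 1 panel, h=2.4000): -2.033068
I_{1,0} (trapezoid, 2 panels, h=1.2000): 0.078783
I_{2,0} (trapezoid, 4 panels, h=0.6000): 0.247108
I_{3,0} (trapezoid, 8 panels, h=0.3000): 0.283755
I_{1,1} = 0.078783 + (0.078783 − (-2.033068))/3 = 0.782733
I_{2,1} = 0.247108 + (0.247108 − 0.078783)/3 = 0.303216
I_{3,1} = 0.283755 + (0.283755 − 0.247108)/3 = 0.295971
I_{2,2} = 0.303216 + (0.303216 − 0.782733)/15 = 0.271248
I_{3,2} = 0.295971 + (0.295971 − 0.303216)/15 = 0.295488
I_{3,3} = 0.295488 + (0.295488 − 0.271248)/63 = 0.295873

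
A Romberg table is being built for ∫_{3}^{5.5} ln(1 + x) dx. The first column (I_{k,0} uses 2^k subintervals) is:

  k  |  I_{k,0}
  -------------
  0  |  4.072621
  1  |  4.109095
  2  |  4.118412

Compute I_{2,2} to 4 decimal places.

4.1215

Richardson extrapolation on the trapezoidal column (denominator 4−1=3):
I_{1,1} = 4.109095 + (4.109095 − 4.072621)/3 = 4.121253
I_{2,1} = (4·4.118412 − 4.109095) / 3 = 4.121518
I_{2,2} = 4.121518 + (4.121518 − 4.121253)/15 = 4.121536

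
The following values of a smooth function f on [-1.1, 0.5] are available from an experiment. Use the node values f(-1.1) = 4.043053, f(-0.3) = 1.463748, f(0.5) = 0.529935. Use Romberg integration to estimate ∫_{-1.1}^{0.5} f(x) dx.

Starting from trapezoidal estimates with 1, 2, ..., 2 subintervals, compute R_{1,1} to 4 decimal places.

R_{0,0} (trapezoid, 1 panel, h=1.6000): 3.658390
R_{1,0} (trapezoid, 2 panels, h=0.8000): 3.000194
R_{1,1} = 3.000194 + (3.000194 − 3.658390)/3 = 2.780795

2.7808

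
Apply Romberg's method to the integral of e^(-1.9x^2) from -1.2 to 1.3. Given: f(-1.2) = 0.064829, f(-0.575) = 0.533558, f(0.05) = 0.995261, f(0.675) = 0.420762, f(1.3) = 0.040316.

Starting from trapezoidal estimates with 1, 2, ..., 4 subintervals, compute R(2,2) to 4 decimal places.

1.2005

R(0,0) (trapezoid, 1 panel, h=2.5000): 0.131431
R(1,0) (trapezoid, 2 panels, h=1.2500): 1.309792
R(2,0) (trapezoid, 4 panels, h=0.6250): 1.251346
R(1,1) = 1.309792 + (1.309792 − 0.131431)/3 = 1.702579
R(2,1) = 1.251346 + (1.251346 − 1.309792)/3 = 1.231864
R(2,2) = 1.231864 + (1.231864 − 1.702579)/15 = 1.200483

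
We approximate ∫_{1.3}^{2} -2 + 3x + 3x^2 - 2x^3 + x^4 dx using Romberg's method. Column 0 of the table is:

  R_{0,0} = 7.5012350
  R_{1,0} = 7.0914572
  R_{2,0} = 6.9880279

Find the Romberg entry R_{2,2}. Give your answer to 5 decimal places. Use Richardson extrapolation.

R_{1,1} = (4·7.0914572 − 7.5012350) / 3 = 6.9548646
R_{2,1} = (4·6.9880279 − 7.0914572) / 3 = 6.9535515
R_{2,2} = 6.9535515 + (6.9535515 − 6.9548646)/15 = 6.9534640

6.95346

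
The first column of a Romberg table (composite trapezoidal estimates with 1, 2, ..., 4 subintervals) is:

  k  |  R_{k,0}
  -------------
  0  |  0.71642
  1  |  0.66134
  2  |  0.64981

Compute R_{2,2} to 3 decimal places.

Richardson extrapolation on the trapezoidal column (denominator 4−1=3):
R_{1,1} = 0.66134 + (0.66134 − 0.71642)/3 = 0.64298
R_{2,1} = 0.64981 + (0.64981 − 0.66134)/3 = 0.64597
R_{2,2} = 0.64597 + (0.64597 − 0.64298)/15 = 0.64617

0.646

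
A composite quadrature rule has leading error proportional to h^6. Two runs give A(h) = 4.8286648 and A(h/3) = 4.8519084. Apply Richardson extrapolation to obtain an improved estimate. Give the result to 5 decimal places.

4.85194

The leading error scales as h^6; refining by a factor of 3 reduces it by 3^6 = 729.
Extrapolated value = (729·A(h/3) − A(h)) / (729 − 1)
= (729·4.8519084 − 4.8286648) / 728
= 3532.2125588 / 728 = 4.8519403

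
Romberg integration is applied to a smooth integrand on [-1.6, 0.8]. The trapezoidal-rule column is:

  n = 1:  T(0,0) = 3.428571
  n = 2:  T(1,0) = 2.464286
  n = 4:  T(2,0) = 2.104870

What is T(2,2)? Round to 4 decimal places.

1.9745

T(1,1) = 2.464286 + (2.464286 − 3.428571)/3 = 2.142858
T(2,1) = (4·2.104870 − 2.464286) / 3 = 1.985065
T(2,2) = (16·1.985065 − 2.142858) / 15 = 1.974545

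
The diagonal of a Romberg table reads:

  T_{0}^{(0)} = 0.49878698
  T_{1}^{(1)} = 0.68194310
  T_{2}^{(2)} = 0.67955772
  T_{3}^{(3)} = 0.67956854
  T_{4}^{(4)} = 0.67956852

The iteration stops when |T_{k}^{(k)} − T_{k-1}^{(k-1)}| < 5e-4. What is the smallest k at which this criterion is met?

|T_{1}^{(1)} − T_{0}^{(0)}| = 0.18315612 ≥ 5e-4
|T_{2}^{(2)} − T_{1}^{(1)}| = 0.00238538 ≥ 5e-4
|T_{3}^{(3)} − T_{2}^{(2)}| = 0.00001082 < 5e-4

k = 3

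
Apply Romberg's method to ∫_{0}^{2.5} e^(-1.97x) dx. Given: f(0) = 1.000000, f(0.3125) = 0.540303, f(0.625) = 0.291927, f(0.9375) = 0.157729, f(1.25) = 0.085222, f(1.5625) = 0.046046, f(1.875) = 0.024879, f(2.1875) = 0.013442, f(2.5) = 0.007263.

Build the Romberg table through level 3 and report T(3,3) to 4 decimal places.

T(0,0) (trapezoid, 1 panel, h=2.5000): 1.259079
T(1,0) (trapezoid, 2 panels, h=1.2500): 0.736067
T(2,0) (trapezoid, 4 panels, h=0.6250): 0.566037
T(3,0) (trapezoid, 8 panels, h=0.3125): 0.519744
T(1,1) = 0.736067 + (0.736067 − 1.259079)/3 = 0.561730
T(2,1) = 0.566037 + (0.566037 − 0.736067)/3 = 0.509360
T(3,1) = 0.519744 + (0.519744 − 0.566037)/3 = 0.504313
T(2,2) = 0.509360 + (0.509360 − 0.561730)/15 = 0.505869
T(3,2) = 0.504313 + (0.504313 − 0.509360)/15 = 0.503977
T(3,3) = 0.503977 + (0.503977 − 0.505869)/63 = 0.503947

0.5039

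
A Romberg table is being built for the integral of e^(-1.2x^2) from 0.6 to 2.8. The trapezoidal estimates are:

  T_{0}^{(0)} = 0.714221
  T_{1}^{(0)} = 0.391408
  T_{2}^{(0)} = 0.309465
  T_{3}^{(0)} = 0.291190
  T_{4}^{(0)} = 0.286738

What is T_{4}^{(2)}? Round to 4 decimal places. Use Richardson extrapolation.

0.2853

Richardson extrapolation on the trapezoidal column (denominator 4−1=3):
T_{3}^{(1)} = 0.291190 + (0.291190 − 0.309465)/3 = 0.285098
T_{4}^{(1)} = (4·0.286738 − 0.291190) / 3 = 0.285254
T_{4}^{(2)} = 0.285254 + (0.285254 − 0.285098)/15 = 0.285264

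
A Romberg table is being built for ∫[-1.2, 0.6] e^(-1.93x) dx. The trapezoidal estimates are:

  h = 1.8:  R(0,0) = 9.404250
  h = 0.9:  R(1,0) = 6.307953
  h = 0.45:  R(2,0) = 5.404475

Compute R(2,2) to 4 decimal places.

5.0918

R(1,1) = 6.307953 + (6.307953 − 9.404250)/3 = 5.275854
R(2,1) = (4·5.404475 − 6.307953) / 3 = 5.103316
R(2,2) = (16·5.103316 − 5.275854) / 15 = 5.091813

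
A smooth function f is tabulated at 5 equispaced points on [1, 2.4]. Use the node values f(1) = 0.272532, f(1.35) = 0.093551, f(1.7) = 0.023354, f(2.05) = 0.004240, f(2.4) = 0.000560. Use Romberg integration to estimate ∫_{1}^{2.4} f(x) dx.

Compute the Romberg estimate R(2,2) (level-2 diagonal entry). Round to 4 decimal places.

R(0,0) (trapezoid, 1 panel, h=1.4000): 0.191164
R(1,0) (trapezoid, 2 panels, h=0.7000): 0.111930
R(2,0) (trapezoid, 4 panels, h=0.3500): 0.090192
R(1,1) = 0.111930 + (0.111930 − 0.191164)/3 = 0.085519
R(2,1) = 0.090192 + (0.090192 − 0.111930)/3 = 0.082946
R(2,2) = 0.082946 + (0.082946 − 0.085519)/15 = 0.082774

0.0828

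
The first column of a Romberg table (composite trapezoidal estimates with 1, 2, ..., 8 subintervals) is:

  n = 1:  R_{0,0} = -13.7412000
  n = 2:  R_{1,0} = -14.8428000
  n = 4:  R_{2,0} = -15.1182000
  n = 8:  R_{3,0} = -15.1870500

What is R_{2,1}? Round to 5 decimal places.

Richardson extrapolation on the trapezoidal column (denominator 4−1=3):
R_{2,1} = -15.1182000 + (-15.1182000 − (-14.8428000))/3 = -15.2100000

-15.21000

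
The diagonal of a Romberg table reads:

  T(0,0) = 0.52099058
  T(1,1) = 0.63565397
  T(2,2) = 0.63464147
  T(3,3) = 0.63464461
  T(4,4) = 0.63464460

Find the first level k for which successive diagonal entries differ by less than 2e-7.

k = 4

|T(1,1) − T(0,0)| = 0.11466339 ≥ 2e-7
|T(2,2) − T(1,1)| = 0.00101250 ≥ 2e-7
|T(3,3) − T(2,2)| = 0.00000314 ≥ 2e-7
|T(4,4) − T(3,3)| = 0.00000001 < 2e-7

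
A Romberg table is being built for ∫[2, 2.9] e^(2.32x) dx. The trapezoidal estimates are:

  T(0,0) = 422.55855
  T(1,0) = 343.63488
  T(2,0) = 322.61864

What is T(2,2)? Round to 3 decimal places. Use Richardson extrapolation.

Richardson extrapolation on the trapezoidal column (denominator 4−1=3):
T(1,1) = 343.63488 + (343.63488 − 422.55855)/3 = 317.32699
T(2,1) = 322.61864 + (322.61864 − 343.63488)/3 = 315.61323
T(2,2) = 315.61323 + (315.61323 − 317.32699)/15 = 315.49898

315.499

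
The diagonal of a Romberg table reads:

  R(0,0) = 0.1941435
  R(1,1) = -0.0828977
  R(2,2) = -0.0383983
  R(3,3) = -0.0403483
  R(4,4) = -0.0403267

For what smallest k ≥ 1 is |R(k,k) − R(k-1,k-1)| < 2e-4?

|R(1,1) − R(0,0)| = 0.2770412 ≥ 2e-4
|R(2,2) − R(1,1)| = 0.0444994 ≥ 2e-4
|R(3,3) − R(2,2)| = 0.0019500 ≥ 2e-4
|R(4,4) − R(3,3)| = 0.0000216 < 2e-4

k = 4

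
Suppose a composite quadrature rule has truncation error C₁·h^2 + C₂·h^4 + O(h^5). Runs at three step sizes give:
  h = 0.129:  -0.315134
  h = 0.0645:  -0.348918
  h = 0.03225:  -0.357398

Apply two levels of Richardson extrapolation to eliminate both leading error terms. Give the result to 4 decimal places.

First eliminate the h^2 term (factor 2^2 = 4):
  B₁ = (4·(-0.348918) − (-0.315134))/3 = -0.360179
  B₂ = (4·(-0.357398) − (-0.348918))/3 = -0.360225
Then eliminate the h^4 term (factor 2^4 = 16):
  (16·(-0.360225) − (-0.360179))/15 = -0.360228

-0.3602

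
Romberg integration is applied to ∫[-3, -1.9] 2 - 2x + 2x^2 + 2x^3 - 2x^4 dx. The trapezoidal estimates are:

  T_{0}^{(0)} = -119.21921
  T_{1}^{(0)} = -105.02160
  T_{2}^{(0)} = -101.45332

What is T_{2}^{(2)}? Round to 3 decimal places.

Richardson extrapolation on the trapezoidal column (denominator 4−1=3):
T_{1}^{(1)} = -105.02160 + (-105.02160 − (-119.21921))/3 = -100.28906
T_{2}^{(1)} = -101.45332 + (-101.45332 − (-105.02160))/3 = -100.26389
T_{2}^{(2)} = -100.26389 + (-100.26389 − (-100.28906))/15 = -100.26221
(Column j=1 coincides with Simpson's rule on the same nodes.)

-100.262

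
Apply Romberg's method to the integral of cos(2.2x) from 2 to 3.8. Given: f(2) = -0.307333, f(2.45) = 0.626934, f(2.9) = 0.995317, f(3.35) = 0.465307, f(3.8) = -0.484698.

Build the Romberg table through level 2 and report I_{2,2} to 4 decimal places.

I_{0,0} (trapezoid, 1 panel, h=1.8000): -0.712828
I_{1,0} (trapezoid, 2 panels, h=0.9000): 0.539371
I_{2,0} (trapezoid, 4 panels, h=0.4500): 0.761194
I_{1,1} = 0.539371 + (0.539371 − (-0.712828))/3 = 0.956771
I_{2,1} = 0.761194 + (0.761194 − 0.539371)/3 = 0.835135
I_{2,2} = 0.835135 + (0.835135 − 0.956771)/15 = 0.827026

0.8270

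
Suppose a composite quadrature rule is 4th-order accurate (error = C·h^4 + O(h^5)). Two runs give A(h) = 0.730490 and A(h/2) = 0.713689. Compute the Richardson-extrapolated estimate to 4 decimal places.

The leading error scales as h^4; refining by a factor of 2 reduces it by 2^4 = 16.
Extrapolated value = (16·A(h/2) − A(h)) / (16 − 1)
= (16·0.713689 − 0.730490) / 15
= 10.688534 / 15 = 0.712569

0.7126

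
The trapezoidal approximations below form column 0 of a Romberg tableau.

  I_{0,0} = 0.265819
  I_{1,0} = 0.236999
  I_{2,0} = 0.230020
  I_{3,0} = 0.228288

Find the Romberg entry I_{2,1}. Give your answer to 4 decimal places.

I_{2,1} = (4·0.230020 − 0.236999) / 3 = 0.227694

0.2277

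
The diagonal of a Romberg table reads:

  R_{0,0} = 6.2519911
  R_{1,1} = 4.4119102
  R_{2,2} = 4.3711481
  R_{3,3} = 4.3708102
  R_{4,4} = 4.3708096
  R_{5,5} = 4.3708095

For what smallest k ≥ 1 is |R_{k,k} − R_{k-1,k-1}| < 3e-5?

|R_{1,1} − R_{0,0}| = 1.8400809 ≥ 3e-5
|R_{2,2} − R_{1,1}| = 0.0407621 ≥ 3e-5
|R_{3,3} − R_{2,2}| = 0.0003379 ≥ 3e-5
|R_{4,4} − R_{3,3}| = 0.0000006 < 3e-5

k = 4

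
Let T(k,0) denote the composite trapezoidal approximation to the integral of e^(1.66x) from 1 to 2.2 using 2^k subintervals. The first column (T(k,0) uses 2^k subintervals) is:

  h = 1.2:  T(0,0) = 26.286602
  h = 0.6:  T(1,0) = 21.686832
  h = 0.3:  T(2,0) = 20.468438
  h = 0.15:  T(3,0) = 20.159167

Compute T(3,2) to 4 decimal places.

20.0557

Richardson extrapolation on the trapezoidal column (denominator 4−1=3):
T(2,1) = 20.468438 + (20.468438 − 21.686832)/3 = 20.062307
T(3,1) = 20.159167 + (20.159167 − 20.468438)/3 = 20.056077
T(3,2) = (16·20.056077 − 20.062307) / 15 = 20.055662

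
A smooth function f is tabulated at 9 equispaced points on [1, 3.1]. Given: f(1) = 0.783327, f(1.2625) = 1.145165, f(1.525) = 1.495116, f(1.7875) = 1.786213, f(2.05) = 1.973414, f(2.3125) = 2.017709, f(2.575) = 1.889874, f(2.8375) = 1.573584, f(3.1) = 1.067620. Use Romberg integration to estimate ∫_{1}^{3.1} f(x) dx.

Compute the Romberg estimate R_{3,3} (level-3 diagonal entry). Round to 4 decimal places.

R_{0,0} (trapezoid, 1 panel, h=2.1000): 1.943494
R_{1,0} (trapezoid, 2 panels, h=1.0500): 3.043832
R_{2,0} (trapezoid, 4 panels, h=0.5250): 3.299036
R_{3,0} (trapezoid, 8 panels, h=0.2625): 3.361719
R_{1,1} = 3.043832 + (3.043832 − 1.943494)/3 = 3.410611
R_{2,1} = 3.299036 + (3.299036 − 3.043832)/3 = 3.384104
R_{3,1} = 3.361719 + (3.361719 − 3.299036)/3 = 3.382613
R_{2,2} = 3.384104 + (3.384104 − 3.410611)/15 = 3.382337
R_{3,2} = 3.382613 + (3.382613 − 3.384104)/15 = 3.382514
R_{3,3} = 3.382514 + (3.382514 − 3.382337)/63 = 3.382517

3.3825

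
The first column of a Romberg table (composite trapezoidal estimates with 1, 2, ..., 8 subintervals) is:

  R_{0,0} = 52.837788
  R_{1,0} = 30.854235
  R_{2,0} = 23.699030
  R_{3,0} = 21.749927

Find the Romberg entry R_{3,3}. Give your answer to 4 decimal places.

21.0847

Richardson extrapolation on the trapezoidal column (denominator 4−1=3):
R_{1,1} = (4·30.854235 − 52.837788) / 3 = 23.526384
R_{2,1} = (4·23.699030 − 30.854235) / 3 = 21.313962
R_{3,1} = 21.749927 + (21.749927 − 23.699030)/3 = 21.100226
R_{2,2} = (16·21.313962 − 23.526384) / 15 = 21.166467
R_{3,2} = 21.100226 + (21.100226 − 21.313962)/15 = 21.085977
R_{3,3} = (64·21.085977 − 21.166467) / 63 = 21.084699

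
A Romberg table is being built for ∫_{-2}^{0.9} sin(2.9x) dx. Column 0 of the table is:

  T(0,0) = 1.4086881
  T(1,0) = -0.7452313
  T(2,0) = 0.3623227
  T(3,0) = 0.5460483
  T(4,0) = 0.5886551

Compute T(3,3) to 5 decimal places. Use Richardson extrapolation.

0.59458

Richardson extrapolation on the trapezoidal column (denominator 4−1=3):
T(1,1) = (4·(-0.7452313) − 1.4086881) / 3 = -1.4632044
T(2,1) = (4·0.3623227 − (-0.7452313)) / 3 = 0.7315074
T(3,1) = 0.5460483 + (0.5460483 − 0.3623227)/3 = 0.6072902
T(2,2) = 0.7315074 + (0.7315074 − (-1.4632044))/15 = 0.8778215
T(3,2) = (16·0.6072902 − 0.7315074) / 15 = 0.5990091
T(3,3) = 0.5990091 + (0.5990091 − 0.8778215)/63 = 0.5945835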